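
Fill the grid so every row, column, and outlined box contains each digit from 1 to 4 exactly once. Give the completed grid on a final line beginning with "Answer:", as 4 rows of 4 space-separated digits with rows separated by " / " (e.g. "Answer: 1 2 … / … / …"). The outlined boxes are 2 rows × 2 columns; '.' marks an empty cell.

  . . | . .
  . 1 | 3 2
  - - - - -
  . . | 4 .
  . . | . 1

Step 1. [r2c1∈{4}] r2c1 is down to just 4, so r2c1=4.
Step 2. [r3c1∈{1,2,3}] in row 3, 1 fits only at r3c1, so r3c1=1.
Step 3. [r3c2∈{2,3}] r3c2 is the only open cell in row 3 admitting 2. So r3c2=2.
Step 4. [r1c2∈{3}] nothing but 3 survives at r1c2 ⇒ r1c2=3.
Step 5. [r3c4∈{3}] r3c4's peers cover all but 3. So r3c4=3.
Step 6. [r1c1∈{2}] r1c1 has the single candidate 2. So r1c1=2.
Step 7. [r1c3∈{1}] nothing but 1 survives at r1c3. So r1c3=1.
Step 8. [r4c1∈{3}] r4c1 is down to just 3, so r4c1=3.
Step 9. [r4c3∈{2}] nothing but 2 survives at r4c3. So r4c3=2.
Step 10. [r4c2∈{4}] r4c2 has the single candidate 4, so r4c2=4.
Step 11. [r1c4∈{4}] only 4 remains possible at r1c4, so r1c4=4.

Answer: 2 3 1 4 / 4 1 3 2 / 1 2 4 3 / 3 4 2 1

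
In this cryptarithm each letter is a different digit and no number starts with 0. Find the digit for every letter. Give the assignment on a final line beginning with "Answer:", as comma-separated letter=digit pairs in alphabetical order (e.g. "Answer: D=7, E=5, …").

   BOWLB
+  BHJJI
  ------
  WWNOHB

Step 1. [W] adding two 5-digit numbers gives at most 5+1 digits, and here it does — W is that final carry and must be 1. So W=1.
Step 2. [col 1: B + I ≡ B (mod 10)] column 1: given nothing yet, carry-in 0, and digits 1 already taken and all letters distinct, B+I≡B (mod 10) forces I=0. So I=0.
Step 3. [col 1: B + I ≡ B (mod 10)] column 1 (B + I ≡ B (mod 10), carry-in 0) doesn't pin B yet; pick B=5 and continue, so B=5.
Step 4. [col 2: L + J ≡ H (mod 10)] J=7 is one option consistent with column 2 (L + J ≡ H (mod 10), carry-in 0) — take it, so J=7.
Step 5. [col 2: L + J ≡ H (mod 10)] several values work for L in column 2 (L + J ≡ H (mod 10), carry-in 0); try L=6. So L=6.
Step 6. [col 2: L + J ≡ H (mod 10)] from column 2 (L=6, J=7, carry-in 0, digits 0,1,5,6,7 already taken and all letters distinct): H must equal 3. So H=3.
Step 7. [col 3: W + J ≡ O (mod 10)] from column 3 (W=1, J=7, carry-in 1, digits 0,1,3,5,6,7 already taken and all letters distinct): O must equal 9 ⇒ O=9.
Step 8. [col 4: O + H ≡ N (mod 10)] column 4 reads O+H+carry(0)=N with O=9, H=3; with digits 0,1,3,5,6,7,9 already taken and all letters distinct, the only value for N is 2, so N=2.

Answer: B=5, H=3, I=0, J=7, L=6, N=2, O=9, W=1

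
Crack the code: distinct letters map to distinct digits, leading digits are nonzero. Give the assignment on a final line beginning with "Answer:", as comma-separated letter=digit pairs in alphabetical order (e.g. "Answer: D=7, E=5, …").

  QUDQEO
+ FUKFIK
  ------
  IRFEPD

Step 1. [col 1: O + K ≡ D (mod 10)] column 1 (O + K ≡ D (mod 10), carry-in 0) doesn't pin K yet; pick K=9 and continue ⇒ K=9.
Step 2. [col 1: O + K ≡ D (mod 10)] D=3 is one option consistent with column 1 (O + K ≡ D (mod 10), carry-in 0) — take it ⇒ D=3.
Step 3. [col 1: O + K ≡ D (mod 10)] column 1 reads O+K+carry(0)=D with K=9, D=3; with digits 3,9 already taken and all letters distinct, the only value for O is 4 ⇒ O=4.
Step 4. [col 2: E + I ≡ P (mod 10)] column 2 (E + I ≡ P (mod 10), carry-in 1) doesn't pin P yet; pick P=6 and continue. So P=6.
Step 5. [col 2: E + I ≡ P (mod 10)] column 2 (E + I ≡ P (mod 10), carry-in 1) doesn't pin E yet; pick E=8 and continue ⇒ E=8.
Step 6. [col 2: E + I ≡ P (mod 10)] from column 2 (E=8, P=6, carry-in 1, digits 3,4,6,8,9 already taken and all letters distinct): I must equal 7, so I=7.
Step 7. [col 3: Q + F ≡ E (mod 10)] no forcing yet in column 3 (carry-in 1); Q=5 is free and consistent — try it, so Q=5.
Step 8. [col 3: Q + F ≡ E (mod 10)] column 3: given Q=5, E=8, carry-in 1, and digits 3,4,5,6,7,8,9 already taken and all letters distinct, Q+F≡E (mod 10) forces F=2. So F=2.
Step 9. [col 5: U + U ≡ R (mod 10)] in column 5 we have U+U≡R with carry-in 1; given nothing yet and digits 2,3,4,5,6,7,8,9 already taken and all letters distinct, that pins R to 1. So R=1.
Step 10. [col 5: U + U ≡ R (mod 10)] in column 5 we have U+U≡R with carry-in 1; given R=1 and digits 1,2,3,4,5,6,7,8,9 already taken and all letters distinct, that pins U to 0 ⇒ U=0.

Answer: D=3, E=8, F=2, I=7, K=9, O=4, P=6, Q=5, R=1, U=0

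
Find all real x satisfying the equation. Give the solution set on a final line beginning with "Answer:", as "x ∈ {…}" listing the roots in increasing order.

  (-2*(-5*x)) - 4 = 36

Step 1. [(-2*(-5*x)) - 4 = 36] common factor -2 (LHS and 36) — divide through, so factor: (-5*x) + 2 = -18.
Step 2. [(-5*x) + 2 = -18] peel the +2: subtract 2 from each side, so sub: -5*x = -20.
Step 3. [-5*x = -20] LHS = -5·(…); ÷-5 both sides ⇒ div: x = 4.

Answer: x ∈ {4}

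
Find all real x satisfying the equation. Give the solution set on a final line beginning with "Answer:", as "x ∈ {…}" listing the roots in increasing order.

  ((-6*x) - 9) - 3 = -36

Step 1. [((-6*x) - 9) - 3 = -36] the outer -3 inverts by adding 3, so sub: (-6*x) - 9 = -33.
Step 2. [(-6*x) - 9 = -33] peel the -9: add 9 from each side, so sub: -6*x = -24.
Step 3. [-6*x = -24] -6 out front; divide by -6, so div: x = 4.

Answer: x ∈ {4}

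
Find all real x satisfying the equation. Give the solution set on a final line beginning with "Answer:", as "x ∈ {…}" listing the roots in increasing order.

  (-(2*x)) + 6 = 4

Step 1. [(-(2*x)) + 6 = 4] 6 comes off first (subtract 6), so sub: -(2*x) = -2.
Step 2. [-(2*x) = -2] leading − — multiply by −1, so neg: 2*x = 2.
Step 3. [2*x = 2] 2·(inner) — divide through by 2, so div: x = 1.

Answer: x ∈ {1}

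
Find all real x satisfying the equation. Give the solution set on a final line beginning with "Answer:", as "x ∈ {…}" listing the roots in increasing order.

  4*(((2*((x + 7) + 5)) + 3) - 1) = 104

Step 1. [4*(((2*((x + 7) + 5)) + 3) - 1) = 104] divide by the outer 4. So div: ((2*((x + 7) + 5)) + 3) - 1 = 26.
Step 2. [((2*((x + 7) + 5)) + 3) - 1 = 26] 1 comes off first (add 1). So sub: (2*((x + 7) + 5)) + 3 = 27.
Step 3. [(2*((x + 7) + 5)) + 3 = 27] the outer +3 inverts by subtracting 3 ⇒ sub: 2*((x + 7) + 5) = 24.
Step 4. [2*((x + 7) + 5) = 24] 2·(inner) — divide through by 2, so div: (x + 7) + 5 = 12.
Step 5. [(x + 7) + 5 = 12] peel the +5: subtract 5 from each side ⇒ sub: x + 7 = 7.
Step 6. [x + 7 = 7] the outer +7 inverts by subtracting 7. So sub: x = 0.

Answer: x ∈ {0}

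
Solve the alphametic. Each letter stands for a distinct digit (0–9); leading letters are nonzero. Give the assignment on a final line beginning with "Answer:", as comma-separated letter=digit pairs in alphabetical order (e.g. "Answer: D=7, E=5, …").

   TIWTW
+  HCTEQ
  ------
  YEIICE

Step 1. [col 1: W + Q ≡ E (mod 10)] no forcing yet in column 1 (carry-in 0); W=4 is free and consistent — try it. So W=4.
Step 2. [Y] Y is the leading digit of a 6-digit sum of two 5-digit numbers; the final carry is exactly 1 ⇒ Y=1.
Step 3. [col 1: W + Q ≡ E (mod 10)] E=2 is one option consistent with column 1 (W + Q ≡ E (mod 10), carry-in 0) — take it. So E=2.
Step 4. [col 1: W + Q ≡ E (mod 10)] column 1: given W=4, E=2, carry-in 0, and digits 1,2,4 already taken and all letters distinct, W+Q≡E (mod 10) forces Q=8. So Q=8.
Step 5. [col 2: T + E ≡ C (mod 10)] several values work for C in column 2 (T + E ≡ C (mod 10), carry-in 1); try C=9, so C=9.
Step 6. [col 2: T + E ≡ C (mod 10)] column 2: given E=2, C=9, carry-in 1, and digits 1,2,4,8,9 already taken and all letters distinct, T+E≡C (mod 10) forces T=6, so T=6.
Step 7. [col 3: W + T ≡ I (mod 10)] column 3: given W=4, T=6, carry-in 0, and digits 1,2,4,6,8,9 already taken and all letters distinct, W+T≡I (mod 10) forces I=0, so I=0.
Step 8. [col 5: T + H ≡ E (mod 10)] column 5 reads T+H+carry(1)=E with T=6, E=2; with digits 0,1,2,4,6,8,9 already taken and all letters distinct, the only value for H is 5. So H=5.

Answer: C=9, E=2, H=5, I=0, Q=8, T=6, W=4, Y=1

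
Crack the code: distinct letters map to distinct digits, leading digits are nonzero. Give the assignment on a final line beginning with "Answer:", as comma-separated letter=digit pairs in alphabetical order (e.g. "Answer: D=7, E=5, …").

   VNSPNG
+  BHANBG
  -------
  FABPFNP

Step 1. [F] the sum has 7 digits but both addends have 6; that extra leading digit F is the final carry, namely 1, so F=1.
Step 2. [col 1: G + G ≡ P (mod 10)] no forcing yet in column 1 (carry-in 0); P=2 is free and consistent — try it ⇒ P=2.
Step 3. [col 1: G + G ≡ P (mod 10)] from column 1 (P=2, carry-in 0, digits 1,2 already taken and all letters distinct): G must equal 6, so G=6.
Step 4. [col 2: N + B ≡ N (mod 10)] column 2: given nothing yet, carry-in 1, and digits 1,2,6 already taken and all letters distinct, N+B≡N (mod 10) forces B=9 ⇒ B=9.
Step 5. [col 2: N + B ≡ N (mod 10)] no forcing yet in column 2 (carry-in 1); N=8 is free and consistent — try it ⇒ N=8.
Step 6. [col 4: S + A ≡ P (mod 10)] several values work for A in column 4 (S + A ≡ P (mod 10), carry-in 1); try A=4, so A=4.
Step 7. [col 4: S + A ≡ P (mod 10)] column 4 reads S+A+carry(1)=P with A=4, P=2; with digits 1,2,4,6,8,9 already taken and all letters distinct, the only value for S is 7. So S=7.
Step 8. [col 5: N + H ≡ B (mod 10)] in column 5 we have N+H≡B with carry-in 1; given N=8, B=9 and digits 1,2,4,6,7,8,9 already taken and all letters distinct, that pins H to 0, so H=0.
Step 9. [col 6: V + B ≡ A (mod 10)] column 6 reads V+B+carry(0)=A with B=9, A=4; with digits 0,1,2,4,6,7,8,9 already taken and all letters distinct, the only value for V is 5 ⇒ V=5.

Answer: A=4, B=9, F=1, G=6, H=0, N=8, P=2, S=7, V=5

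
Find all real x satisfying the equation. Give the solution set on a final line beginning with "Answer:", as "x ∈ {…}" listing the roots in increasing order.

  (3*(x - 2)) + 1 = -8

Step 1. [(3*(x - 2)) + 1 = -8] the outer +1 inverts by subtracting 1, so sub: 3*(x - 2) = -9.
Step 2. [3*(x - 2) = -9] divide by the outer 3 ⇒ div: x - 2 = -3.
Step 3. [x - 2 = -3] the outer -2 inverts by adding 2, so sub: x = -1.

Answer: x ∈ {-1}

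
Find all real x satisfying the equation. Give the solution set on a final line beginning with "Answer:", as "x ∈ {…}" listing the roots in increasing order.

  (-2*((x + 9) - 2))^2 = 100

Step 1. [(-2*((x + 9) - 2))^2 = 100] LHS squared, RHS 100 ≥ 0: apply √ (±) ⇒ sqrt: -2*((x + 9) - 2) = 10 or -10.
Step 2. [-2*((x + 9) - 2) = 10 or -10] leading coefficient -2: divide by -2, so div: (x + 9) - 2 = -5 or 5.
Step 3. [(x + 9) - 2 = -5 or 5] peel the -2: add 2 from each side ⇒ sub: x + 9 = -3 or 7.
Step 4. [x + 9 = -3 or 7] the outer +9 inverts by subtracting 9 ⇒ sub: x = -12 or -2.

Answer: x ∈ {-12, -2}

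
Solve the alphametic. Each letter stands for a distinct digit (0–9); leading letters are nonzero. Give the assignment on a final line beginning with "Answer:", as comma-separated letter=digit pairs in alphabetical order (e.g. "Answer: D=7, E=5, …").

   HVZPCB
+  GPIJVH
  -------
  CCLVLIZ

Step 1. [col 1: B + H ≡ Z (mod 10)] several values work for H in column 1 (B + H ≡ Z (mod 10), carry-in 0); try H=8 ⇒ H=8.
Step 2. [col 1: B + H ≡ Z (mod 10)] several values work for B in column 1 (B + H ≡ Z (mod 10), carry-in 0); try B=9. So B=9.
Step 3. [col 1: B + H ≡ Z (mod 10)] from column 1 (B=9, H=8, carry-in 0, digits 8,9 already taken and all letters distinct): Z must equal 7. So Z=7.
Step 4. [col 2: C + V ≡ I (mod 10)] several values work for V in column 2 (C + V ≡ I (mod 10), carry-in 1); try V=3. So V=3.
Step 5. [col 2: C + V ≡ I (mod 10)] several values work for C in column 2 (C + V ≡ I (mod 10), carry-in 1); try C=1 ⇒ C=1.
Step 6. [col 2: C + V ≡ I (mod 10)] from column 2 (C=1, V=3, carry-in 1, digits 1,3,7,8,9 already taken and all letters distinct): I must equal 5, so I=5.
Step 7. [col 3: P + J ≡ L (mod 10)] no forcing yet in column 3 (carry-in 0); P=6 is free and consistent — try it, so P=6.
Step 8. [col 3: P + J ≡ L (mod 10)] column 3 reads P+J+carry(0)=L with P=6; with digits 1,3,5,6,7,8,9 already taken and all letters distinct, the only value for L is 0 ⇒ L=0.
Step 9. [col 3: P + J ≡ L (mod 10)] column 3 reads P+J+carry(0)=L with P=6, L=0; with digits 0,1,3,5,6,7,8,9 already taken and all letters distinct, the only value for J is 4, so J=4.
Step 10. [col 6: H + G ≡ C (mod 10)] from column 6 (H=8, C=1, carry-in 1, digits 0,1,3,4,5,6,7,8,9 already taken and all letters distinct): G must equal 2, so G=2.

Answer: B=9, C=1, G=2, H=8, I=5, J=4, L=0, P=6, V=3, Z=7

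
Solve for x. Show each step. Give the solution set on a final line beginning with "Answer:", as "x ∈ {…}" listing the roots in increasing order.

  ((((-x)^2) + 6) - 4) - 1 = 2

Step 1. [((((-x)^2) + 6) - 4) - 1 = 2] peel the -1: add 1 from each side. So sub: (((-x)^2) + 6) - 4 = 3.
Step 2. [(((-x)^2) + 6) - 4 = 3] 4 comes off first (add 4) ⇒ sub: ((-x)^2) + 6 = 7.
Step 3. [((-x)^2) + 6 = 7] the outer +6 inverts by subtracting 6 ⇒ sub: (-x)^2 = 1.
Step 4. [(-x)^2 = 1] LHS squared, RHS 1 ≥ 0: apply √ (±), so sqrt: -x = 1 or -1.
Step 5. [-x = 1 or -1] flip signs both sides, so neg: x = -1 or 1.

Answer: x ∈ {-1, 1}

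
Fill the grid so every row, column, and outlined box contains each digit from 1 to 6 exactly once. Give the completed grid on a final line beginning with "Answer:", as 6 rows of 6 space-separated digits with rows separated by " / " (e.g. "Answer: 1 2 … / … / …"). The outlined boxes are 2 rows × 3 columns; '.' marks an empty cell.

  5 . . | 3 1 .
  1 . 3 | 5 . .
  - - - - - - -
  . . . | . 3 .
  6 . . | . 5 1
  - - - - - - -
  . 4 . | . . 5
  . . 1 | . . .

Step 1. [r1c3∈{2,4,6}] in box 1, 4 fits only at r1c3, so r1c3=4.
Step 2. [r4c3∈{2}] r4c3's peers cover all but 2, so r4c3=2.
Step 3. [r6c6∈{2,3,4,6}] 3 has one home in col 6: r6c6. So r6c6=3.
Step 4. [r6c1∈{2}] r6c1's peers cover all but 2, so r6c1=2.
Step 5. [r4c4∈{4}] r4c4 is down to just 4 ⇒ r4c4=4.
Step 6. [r6c4∈{6}] only 6 remains possible at r6c4 ⇒ r6c4=6.
Step 7. [r2c5∈{2,4,6}] across col 5, 6 lands solely at r2c5 ⇒ r2c5=6.
Step 8. [r1c6∈{2}] r1c6 is down to just 2 ⇒ r1c6=2.
Step 9. [r3c2∈{1,5}] across row 3, 1 lands solely at r3c2, so r3c2=1.
Step 10. [r5c4∈{1,2}] r5c4 is the only open cell in row 5 admitting 1. So r5c4=1.
Step 11. [r6c5∈{4}] r6c5 is down to just 4. So r6c5=4.
Step 12. [r2c6∈{4}] r2c6 has the single candidate 4 ⇒ r2c6=4.
Step 13. [r2c2∈{2}] r2c2's peers cover all but 2 ⇒ r2c2=2.
Step 14. [r3c3∈{5}] nothing but 5 survives at r3c3. So r3c3=5.
Step 15. [r3c4∈{2}] only 2 remains possible at r3c4. So r3c4=2.
Step 16. [r3c6∈{6}] nothing but 6 survives at r3c6 ⇒ r3c6=6.
Step 17. [r3c1∈{4}] r3c1's peers cover all but 4 ⇒ r3c1=4.
Step 18. [r6c2∈{5}] only 5 remains possible at r6c2. So r6c2=5.
Step 19. [r4c2∈{3}] only 3 remains possible at r4c2 ⇒ r4c2=3.
Step 20. [r5c5∈{2}] r5c5 has the single candidate 2 ⇒ r5c5=2.
Step 21. [r5c3∈{6}] only 6 remains possible at r5c3 ⇒ r5c3=6.
Step 22. [r5c1∈{3}] r5c1 has the single candidate 3, so r5c1=3.
Step 23. [r1c2∈{6}] r1c2 has the single candidate 6. So r1c2=6.

Answer: 5 6 4 3 1 2 / 1 2 3 5 6 4 / 4 1 5 2 3 6 / 6 3 2 4 5 1 / 3 4 6 1 2 5 / 2 5 1 6 4 3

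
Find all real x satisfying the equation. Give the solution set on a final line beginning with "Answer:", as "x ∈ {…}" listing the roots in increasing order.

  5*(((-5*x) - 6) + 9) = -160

Step 1. [5*(((-5*x) - 6) + 9) = -160] 5 out front; divide by 5, so div: ((-5*x) - 6) + 9 = -32.
Step 2. [((-5*x) - 6) + 9 = -32] subtract 9: x sits inside (… + 9), so sub: (-5*x) - 6 = -41.
Step 3. [(-5*x) - 6 = -41] 6 comes off first (add 6), so sub: -5*x = -35.
Step 4. [-5*x = -35] LHS = -5·(…); ÷-5 both sides ⇒ div: x = 7.

Answer: x ∈ {7}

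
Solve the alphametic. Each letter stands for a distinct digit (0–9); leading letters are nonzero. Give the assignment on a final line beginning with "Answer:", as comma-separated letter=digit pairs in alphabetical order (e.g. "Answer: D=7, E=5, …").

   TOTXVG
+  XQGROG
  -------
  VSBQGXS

Step 1. [V] V is the leading digit of a 7-digit sum of two 6-digit numbers; the final carry is exactly 1 ⇒ V=1.
Step 2. [col 1: G + G ≡ S (mod 10)] column 1 (G + G ≡ S (mod 10), carry-in 0) doesn't pin G yet; pick G=7 and continue, so G=7.
Step 3. [col 1: G + G ≡ S (mod 10)] from column 1 (G=7, carry-in 0, digits 1,7 already taken and all letters distinct): S must equal 4. So S=4.
Step 4. [col 2: V + O ≡ X (mod 10)] several values work for O in column 2 (V + O ≡ X (mod 10), carry-in 1); try O=6 ⇒ O=6.
Step 5. [col 2: V + O ≡ X (mod 10)] in column 2 we have V+O≡X with carry-in 1; given V=1, O=6 and digits 1,4,6,7 already taken and all letters distinct, that pins X to 8. So X=8.
Step 6. [col 3: X + R ≡ G (mod 10)] in column 3 we have X+R≡G with carry-in 0; given X=8, G=7 and digits 1,4,6,7,8 already taken and all letters distinct, that pins R to 9, so R=9.
Step 7. [col 4: T + G ≡ Q (mod 10)] no forcing yet in column 4 (carry-in 1); T=5 is free and consistent — try it, so T=5.
Step 8. [col 4: T + G ≡ Q (mod 10)] column 4 reads T+G+carry(1)=Q with T=5, G=7; with digits 1,4,5,6,7,8,9 already taken and all letters distinct, the only value for Q is 3, so Q=3.
Step 9. [col 5: O + Q ≡ B (mod 10)] column 5: given O=6, Q=3, carry-in 1, and digits 1,3,4,5,6,7,8,9 already taken and all letters distinct, O+Q≡B (mod 10) forces B=0. So B=0.

Answer: B=0, G=7, O=6, Q=3, R=9, S=4, T=5, V=1, X=8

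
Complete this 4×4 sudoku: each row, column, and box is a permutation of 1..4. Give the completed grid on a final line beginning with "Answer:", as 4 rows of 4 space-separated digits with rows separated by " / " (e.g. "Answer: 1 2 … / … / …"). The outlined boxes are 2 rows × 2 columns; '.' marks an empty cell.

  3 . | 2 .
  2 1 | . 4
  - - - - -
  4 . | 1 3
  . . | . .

Step 1. [r4c4∈{2}] only 2 remains possible at r4c4 ⇒ r4c4=2.
Step 2. [r4c3∈{4}] nothing but 4 survives at r4c3. So r4c3=4.
Step 3. [r1c4∈{1}] nothing but 1 survives at r1c4 ⇒ r1c4=1.
Step 4. [r4c1∈{1}] nothing but 1 survives at r4c1. So r4c1=1.
Step 5. [r2c3∈{3}] only 3 remains possible at r2c3, so r2c3=3.
Step 6. [r1c2∈{4}] r1c2's peers cover all but 4, so r1c2=4.
Step 7. [r3c2∈{2}] r3c2 has the single candidate 2. So r3c2=2.
Step 8. [r4c2∈{3}] only 3 remains possible at r4c2. So r4c2=3.

Answer: 3 4 2 1 / 2 1 3 4 / 4 2 1 3 / 1 3 4 2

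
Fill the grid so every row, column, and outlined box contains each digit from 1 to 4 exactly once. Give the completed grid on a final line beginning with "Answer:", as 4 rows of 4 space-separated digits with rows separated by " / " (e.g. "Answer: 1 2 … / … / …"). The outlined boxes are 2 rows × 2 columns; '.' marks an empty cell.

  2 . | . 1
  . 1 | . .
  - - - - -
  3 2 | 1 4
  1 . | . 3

Step 1. [r2c3∈{2,3,4}] across row 2, 3 lands solely at r2c3, so r2c3=3.
Step 2. [r2c1∈{4}] nothing but 4 survives at r2c1, so r2c1=4.
Step 3. [r1c2∈{3}] only 3 remains possible at r1c2, so r1c2=3.
Step 4. [r2c4∈{2}] r2c4 has the single candidate 2 ⇒ r2c4=2.
Step 5. [r1c3∈{4}] nothing but 4 survives at r1c3 ⇒ r1c3=4.
Step 6. [r4c2∈{4}] r4c2 has the single candidate 4 ⇒ r4c2=4.
Step 7. [r4c3∈{2}] r4c3 is down to just 2 ⇒ r4c3=2.

Answer: 2 3 4 1 / 4 1 3 2 / 3 2 1 4 / 1 4 2 3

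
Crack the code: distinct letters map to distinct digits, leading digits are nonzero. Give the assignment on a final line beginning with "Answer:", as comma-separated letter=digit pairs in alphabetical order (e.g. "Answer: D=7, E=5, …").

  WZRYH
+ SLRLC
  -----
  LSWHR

Step 1. [col 1: H + C ≡ R (mod 10)] no forcing yet in column 1 (carry-in 0); R=5 is free and consistent — try it. So R=5.
Step 2. [col 1: H + C ≡ R (mod 10)] H=2 is one option consistent with column 1 (H + C ≡ R (mod 10), carry-in 0) — take it ⇒ H=2.
Step 3. [col 1: H + C ≡ R (mod 10)] column 1: given H=2, R=5, carry-in 0, and digits 2,5 already taken and all letters distinct, H+C≡R (mod 10) forces C=3 ⇒ C=3.
Step 4. [col 2: Y + L ≡ H (mod 10)] column 2 (Y + L ≡ H (mod 10), carry-in 0) doesn't pin L yet; pick L=8 and continue ⇒ L=8.
Step 5. [col 2: Y + L ≡ H (mod 10)] column 2: given L=8, H=2, carry-in 0, and digits 2,3,5,8 already taken and all letters distinct, Y+L≡H (mod 10) forces Y=4 ⇒ Y=4.
Step 6. [col 3: R + R ≡ W (mod 10)] column 3: given R=5, carry-in 1, and digits 2,3,4,5,8 already taken and all letters distinct, R+R≡W (mod 10) forces W=1 ⇒ W=1.
Step 7. [col 4: Z + L ≡ S (mod 10)] column 4 (Z + L ≡ S (mod 10), carry-in 1) doesn't pin Z yet; pick Z=7 and continue, so Z=7.
Step 8. [col 4: Z + L ≡ S (mod 10)] in column 4 we have Z+L≡S with carry-in 1; given Z=7, L=8 and digits 1,2,3,4,5,7,8 already taken and all letters distinct, that pins S to 6 ⇒ S=6.

Answer: C=3, H=2, L=8, R=5, S=6, W=1, Y=4, Z=7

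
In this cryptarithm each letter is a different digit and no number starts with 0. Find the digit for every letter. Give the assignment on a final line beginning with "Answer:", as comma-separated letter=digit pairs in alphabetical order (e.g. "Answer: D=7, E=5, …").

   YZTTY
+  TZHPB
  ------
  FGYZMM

Step 1. [F] the sum has 6 digits but both addends have 5; that extra leading digit F is the final carry, namely 1 ⇒ F=1.
Step 2. [col 1: Y + B ≡ M (mod 10)] M=6 is one option consistent with column 1 (Y + B ≡ M (mod 10), carry-in 0) — take it, so M=6.
Step 3. [col 1: Y + B ≡ M (mod 10)] no forcing yet in column 1 (carry-in 0); Y=7 is free and consistent — try it. So Y=7.
Step 4. [col 1: Y + B ≡ M (mod 10)] column 1 reads Y+B+carry(0)=M with Y=7, M=6; with digits 1,6,7 already taken and all letters distinct, the only value for B is 9, so B=9.
Step 5. [col 2: T + P ≡ M (mod 10)] column 2 (T + P ≡ M (mod 10), carry-in 1) doesn't pin P yet; pick P=0 and continue. So P=0.
Step 6. [col 2: T + P ≡ M (mod 10)] in column 2 we have T+P≡M with carry-in 1; given P=0, M=6 and digits 0,1,6,7,9 already taken and all letters distinct, that pins T to 5 ⇒ T=5.
Step 7. [col 3: T + H ≡ Z (mod 10)] column 3 (T + H ≡ Z (mod 10), carry-in 0) doesn't pin Z yet; pick Z=3 and continue, so Z=3.
Step 8. [col 3: T + H ≡ Z (mod 10)] in column 3 we have T+H≡Z with carry-in 0; given T=5, Z=3 and digits 0,1,3,5,6,7,9 already taken and all letters distinct, that pins H to 8. So H=8.
Step 9. [col 5: Y + T ≡ G (mod 10)] from column 5 (Y=7, T=5, carry-in 0, digits 0,1,3,5,6,7,8,9 already taken and all letters distinct): G must equal 2 ⇒ G=2.

Answer: B=9, F=1, G=2, H=8, M=6, P=0, T=5, Y=7, Z=3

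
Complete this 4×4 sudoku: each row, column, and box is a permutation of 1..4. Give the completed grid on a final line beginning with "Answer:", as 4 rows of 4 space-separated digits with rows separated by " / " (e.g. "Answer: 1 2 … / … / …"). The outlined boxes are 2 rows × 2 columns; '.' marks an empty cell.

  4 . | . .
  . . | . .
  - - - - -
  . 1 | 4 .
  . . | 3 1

Step 1. [r2c1∈{1,2,3}] in col 1, 1 fits only at r2c1 ⇒ r2c1=1.
Step 2. [r2c3∈{2}] r2c3's peers cover all but 2, so r2c3=2.
Step 3. [r1c2∈{2,3}] across row 1, 2 lands solely at r1c2. So r1c2=2.
Step 4. [r4c1∈{2}] r4c1 has the single candidate 2 ⇒ r4c1=2.
Step 5. [r1c4∈{3}] only 3 remains possible at r1c4 ⇒ r1c4=3.
Step 6. [r4c2∈{4}] nothing but 4 survives at r4c2, so r4c2=4.
Step 7. [r3c4∈{2}] r3c4 is down to just 2 ⇒ r3c4=2.
Step 8. [r2c2∈{3}] only 3 remains possible at r2c2. So r2c2=3.
Step 9. [r3c1∈{3}] r3c1 has the single candidate 3 ⇒ r3c1=3.
Step 10. [r1c3∈{1}] r1c3's peers cover all but 1, so r1c3=1.
Step 11. [r2c4∈{4}] r2c4's peers cover all but 4. So r2c4=4.

Answer: 4 2 1 3 / 1 3 2 4 / 3 1 4 2 / 2 4 3 1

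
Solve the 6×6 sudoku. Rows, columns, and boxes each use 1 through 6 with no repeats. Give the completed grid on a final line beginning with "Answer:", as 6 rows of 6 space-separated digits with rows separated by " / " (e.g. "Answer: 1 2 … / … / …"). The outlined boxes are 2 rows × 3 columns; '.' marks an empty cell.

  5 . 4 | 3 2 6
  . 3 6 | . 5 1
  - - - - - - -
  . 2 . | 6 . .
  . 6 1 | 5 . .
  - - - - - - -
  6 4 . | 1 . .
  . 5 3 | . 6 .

Step 1. [r4c6∈{2,3,4}] across row 4, 2 lands solely at r4c6 ⇒ r4c6=2.
Step 2. [r5c5∈{3}] r5c5's peers cover all but 3 ⇒ r5c5=3.
Step 3. [r4c5∈{4}] r4c5 has the single candidate 4. So r4c5=4.
Step 4. [r6c4∈{2,4}] 2 has one home in col 4: r6c4. So r6c4=2.
Step 5. [r4c1∈{3}] r4c1's peers cover all but 3. So r4c1=3.
Step 6. [r1c2∈{1}] r1c2 has the single candidate 1, so r1c2=1.
Step 7. [r5c6∈{5}] nothing but 5 survives at r5c6, so r5c6=5.
Step 8. [r5c3∈{2}] r5c3's peers cover all but 2, so r5c3=2.
Step 9. [r6c6∈{4}] only 4 remains possible at r6c6, so r6c6=4.
Step 10. [r2c1∈{2}] r2c1's peers cover all but 2. So r2c1=2.
Step 11. [r6c1∈{1}] r6c1's peers cover all but 1. So r6c1=1.
Step 12. [r3c6∈{3}] nothing but 3 survives at r3c6 ⇒ r3c6=3.
Step 13. [r2c4∈{4}] r2c4's peers cover all but 4, so r2c4=4.
Step 14. [r3c1∈{4}] only 4 remains possible at r3c1. So r3c1=4.
Step 15. [r3c3∈{5}] r3c3 has the single candidate 5 ⇒ r3c3=5.
Step 16. [r3c5∈{1}] r3c5 has the single candidate 1 ⇒ r3c5=1.

Answer: 5 1 4 3 2 6 / 2 3 6 4 5 1 / 4 2 5 6 1 3 / 3 6 1 5 4 2 / 6 4 2 1 3 5 / 1 5 3 2 6 4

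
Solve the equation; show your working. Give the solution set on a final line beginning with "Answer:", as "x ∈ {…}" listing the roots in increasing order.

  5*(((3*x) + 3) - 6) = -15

Step 1. [5*(((3*x) + 3) - 6) = -15] leading coefficient 5: divide by 5. So div: ((3*x) + 3) - 6 = -3.
Step 2. [((3*x) + 3) - 6 = -3] -6 is outermost — add 6 both sides. So sub: (3*x) + 3 = 3.
Step 3. [(3*x) + 3 = 3] 3 | LHS and 3 | 3: pull 3 out, so factor: x + 1 = 1.
Step 4. [x + 1 = 1] 1 comes off first (subtract 1). So sub: x = 0.

Answer: x ∈ {0}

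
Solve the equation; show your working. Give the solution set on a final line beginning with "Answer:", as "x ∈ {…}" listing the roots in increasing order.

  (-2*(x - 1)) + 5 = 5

Step 1. [(-2*(x - 1)) + 5 = 5] peel the +5: subtract 5 from each side. So sub: -2*(x - 1) = 0.
Step 2. [-2*(x - 1) = 0] -2 out front; divide by -2 ⇒ div: x - 1 = 0.
Step 3. [x - 1 = 0] the outer -1 inverts by adding 1, so sub: x = 1.

Answer: x ∈ {1}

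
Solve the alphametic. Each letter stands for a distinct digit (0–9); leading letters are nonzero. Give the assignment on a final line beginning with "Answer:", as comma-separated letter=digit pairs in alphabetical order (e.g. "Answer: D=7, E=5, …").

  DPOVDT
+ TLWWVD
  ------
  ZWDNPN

Step 1. [col 1: T + D ≡ N (mod 10)] column 1 (T + D ≡ N (mod 10), carry-in 0) doesn't pin D yet; pick D=6 and continue. So D=6.
Step 2. [col 1: T + D ≡ N (mod 10)] column 1 (T + D ≡ N (mod 10), carry-in 0) doesn't pin T yet; pick T=1 and continue. So T=1.
Step 3. [col 1: T + D ≡ N (mod 10)] from column 1 (T=1, D=6, carry-in 0, digits 1,6 already taken and all letters distinct): N must equal 7 ⇒ N=7.
Step 4. [col 2: D + V ≡ P (mod 10)] V=3 is one option consistent with column 2 (D + V ≡ P (mod 10), carry-in 0) — take it, so V=3.
Step 5. [col 2: D + V ≡ P (mod 10)] in column 2 we have D+V≡P with carry-in 0; given D=6, V=3 and digits 1,3,6,7 already taken and all letters distinct, that pins P to 9 ⇒ P=9.
Step 6. [col 3: V + W ≡ N (mod 10)] column 3: given V=3, N=7, carry-in 0, and digits 1,3,6,7,9 already taken and all letters distinct, V+W≡N (mod 10) forces W=4 ⇒ W=4.
Step 7. [col 4: O + W ≡ D (mod 10)] column 4 reads O+W+carry(0)=D with W=4, D=6; with digits 1,3,4,6,7,9 already taken and all letters distinct, the only value for O is 2, so O=2.
Step 8. [col 5: P + L ≡ W (mod 10)] column 5: given P=9, W=4, carry-in 0, and digits 1,2,3,4,6,7,9 already taken and all letters distinct, P+L≡W (mod 10) forces L=5. So L=5.
Step 9. [col 6: D + T ≡ Z (mod 10)] column 6: given D=6, T=1, carry-in 1, and digits 1,2,3,4,5,6,7,9 already taken and all letters distinct, D+T≡Z (mod 10) forces Z=8. So Z=8.

Answer: D=6, L=5, N=7, O=2, P=9, T=1, V=3, W=4, Z=8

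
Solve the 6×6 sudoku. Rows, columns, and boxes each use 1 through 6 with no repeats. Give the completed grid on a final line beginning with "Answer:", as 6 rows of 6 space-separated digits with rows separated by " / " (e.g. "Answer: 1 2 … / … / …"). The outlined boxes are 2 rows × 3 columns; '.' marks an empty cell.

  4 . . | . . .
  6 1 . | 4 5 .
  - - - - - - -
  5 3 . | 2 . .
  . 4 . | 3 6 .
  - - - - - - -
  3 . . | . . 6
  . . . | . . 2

Step 1. [r2c3∈{2,3}] 2 has one home in row 2: r2c3. So r2c3=2.
Step 2. [r6c1∈{1}] r6c1's peers cover all but 1 ⇒ r6c1=1.
Step 3. [r6c4∈{5}] r6c4 is down to just 5, so r6c4=5.
Step 4. [r1c3∈{3,5}] in col 3, 3 fits only at r1c3. So r1c3=3.
Step 5. [r1c6∈{1}] only 1 remains possible at r1c6. So r1c6=1.
Step 6. [r3c5∈{1,4}] across box 4, 1 lands solely at r3c5. So r3c5=1.
Step 7. [r5c3∈{4,5}] r5c3 is the only open cell in col 3 admitting 5 ⇒ r5c3=5.
Step 8. [r6c3∈{4,6}] across col 3, 4 lands solely at r6c3 ⇒ r6c3=4.
Step 9. [r4c1∈{2}] r4c1 has the single candidate 2, so r4c1=2.
Step 10. [r2c6∈{3}] r2c6's peers cover all but 3, so r2c6=3.
Step 11. [r1c5∈{2}] r1c5's peers cover all but 2. So r1c5=2.
Step 12. [r4c3∈{1}] r4c3 is down to just 1. So r4c3=1.
Step 13. [r5c4∈{1}] r5c4 has the single candidate 1. So r5c4=1.
Step 14. [r1c2∈{5}] only 5 remains possible at r1c2 ⇒ r1c2=5.
Step 15. [r4c6∈{5}] only 5 remains possible at r4c6. So r4c6=5.
Step 16. [r1c4∈{6}] r1c4 has the single candidate 6. So r1c4=6.
Step 17. [r5c2∈{2}] r5c2 is down to just 2. So r5c2=2.
Step 18. [r6c2∈{6}] r6c2 has the single candidate 6, so r6c2=6.
Step 19. [r3c3∈{6}] r3c3's peers cover all but 6, so r3c3=6.
Step 20. [r6c5∈{3}] r6c5's peers cover all but 3 ⇒ r6c5=3.
Step 21. [r3c6∈{4}] r3c6's peers cover all but 4. So r3c6=4.
Step 22. [r5c5∈{4}] nothing but 4 survives at r5c5, so r5c5=4.

Answer: 4 5 3 6 2 1 / 6 1 2 4 5 3 / 5 3 6 2 1 4 / 2 4 1 3 6 5 / 3 2 5 1 4 6 / 1 6 4 5 3 2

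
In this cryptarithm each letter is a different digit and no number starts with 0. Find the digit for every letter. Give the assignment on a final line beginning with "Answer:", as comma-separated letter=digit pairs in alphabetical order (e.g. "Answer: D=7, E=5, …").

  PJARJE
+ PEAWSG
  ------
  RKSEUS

Step 1. [col 1: E + G ≡ S (mod 10)] no forcing yet in column 1 (carry-in 0); E=9 is free and consistent — try it ⇒ E=9.
Step 2. [col 1: E + G ≡ S (mod 10)] several values work for S in column 1 (E + G ≡ S (mod 10), carry-in 0); try S=6 ⇒ S=6.
Step 3. [col 1: E + G ≡ S (mod 10)] column 1 reads E+G+carry(0)=S with E=9, S=6; with digits 6,9 already taken and all letters distinct, the only value for G is 7 ⇒ G=7.
Step 4. [col 2: J + S ≡ U (mod 10)] J=1 is one option consistent with column 2 (J + S ≡ U (mod 10), carry-in 1) — take it. So J=1.
Step 5. [col 2: J + S ≡ U (mod 10)] column 2: given J=1, S=6, carry-in 1, and digits 1,6,7,9 already taken and all letters distinct, J+S≡U (mod 10) forces U=8 ⇒ U=8.
Step 6. [col 3: R + W ≡ E (mod 10)] column 3 (R + W ≡ E (mod 10), carry-in 0) doesn't pin R yet; pick R=5 and continue, so R=5.
Step 7. [col 3: R + W ≡ E (mod 10)] in column 3 we have R+W≡E with carry-in 0; given R=5, E=9 and digits 1,5,6,7,8,9 already taken and all letters distinct, that pins W to 4 ⇒ W=4.
Step 8. [col 4: A + A ≡ S (mod 10)] in column 4 we have A+A≡S with carry-in 0; given S=6 and digits 1,4,5,6,7,8,9 already taken and all letters distinct, that pins A to 3, so A=3.
Step 9. [col 5: J + E ≡ K (mod 10)] from column 5 (J=1, E=9, carry-in 0, digits 1,3,4,5,6,7,8,9 already taken and all letters distinct): K must equal 0. So K=0.
Step 10. [col 6: P + P ≡ R (mod 10)] from column 6 (R=5, carry-in 1, digits 0,1,3,4,5,6,7,8,9 already taken and all letters distinct): P must equal 2, so P=2.

Answer: A=3, E=9, G=7, J=1, K=0, P=2, R=5, S=6, U=8, W=4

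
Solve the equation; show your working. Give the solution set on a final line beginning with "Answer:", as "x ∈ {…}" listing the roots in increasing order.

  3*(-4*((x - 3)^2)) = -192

Step 1. [3*(-4*((x - 3)^2)) = -192] divide by the outer 3 ⇒ div: -4*((x - 3)^2) = -64.
Step 2. [-4*((x - 3)^2) = -64] LHS = -4·(…); ÷-4 both sides. So div: (x - 3)^2 = 16.
Step 3. [(x - 3)^2 = 16] √ both sides: 16 ≥ 0 gives two branches. So sqrt: x - 3 = 4 or -4.
Step 4. [x - 3 = 4 or -4] -3 is outermost — add 3 both sides, so sub: x = 7 or -1.

Answer: x ∈ {-1, 7}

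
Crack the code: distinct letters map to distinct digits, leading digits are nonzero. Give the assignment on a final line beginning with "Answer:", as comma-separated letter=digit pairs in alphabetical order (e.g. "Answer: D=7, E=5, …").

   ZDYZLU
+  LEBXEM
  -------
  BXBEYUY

Step 1. [B] adding two 6-digit numbers gives at most 6+1 digits, and here it does — B is that final carry and must be 1, so B=1.
Step 2. [col 1: U + M ≡ Y (mod 10)] column 1 (U + M ≡ Y (mod 10), carry-in 0) doesn't pin M yet; pick M=9 and continue, so M=9.
Step 3. [col 1: U + M ≡ Y (mod 10)] U=3 is one option consistent with column 1 (U + M ≡ Y (mod 10), carry-in 0) — take it, so U=3.
Step 4. [col 1: U + M ≡ Y (mod 10)] column 1: given U=3, M=9, carry-in 0, and digits 1,3,9 already taken and all letters distinct, U+M≡Y (mod 10) forces Y=2 ⇒ Y=2.
Step 5. [col 2: L + E ≡ U (mod 10)] no forcing yet in column 2 (carry-in 1); E=4 is free and consistent — try it. So E=4.
Step 6. [col 2: L + E ≡ U (mod 10)] column 2: given E=4, U=3, carry-in 1, and digits 1,2,3,4,9 already taken and all letters distinct, L+E≡U (mod 10) forces L=8. So L=8.
Step 7. [col 3: Z + X ≡ Y (mod 10)] several values work for X in column 3 (Z + X ≡ Y (mod 10), carry-in 1); try X=5, so X=5.
Step 8. [col 3: Z + X ≡ Y (mod 10)] from column 3 (X=5, Y=2, carry-in 1, digits 1,2,3,4,5,8,9 already taken and all letters distinct): Z must equal 6, so Z=6.
Step 9. [col 5: D + E ≡ B (mod 10)] column 5 reads D+E+carry(0)=B with E=4, B=1; with digits 1,2,3,4,5,6,8,9 already taken and all letters distinct, the only value for D is 7. So D=7.

Answer: B=1, D=7, E=4, L=8, M=9, U=3, X=5, Y=2, Z=6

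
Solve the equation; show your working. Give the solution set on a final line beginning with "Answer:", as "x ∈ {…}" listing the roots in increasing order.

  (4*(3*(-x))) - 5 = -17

Step 1. [(4*(3*(-x))) - 5 = -17] -5 is outermost — add 5 both sides ⇒ sub: 4*(3*(-x)) = -12.
Step 2. [4*(3*(-x)) = -12] divide by the outer 4, so div: 3*(-x) = -3.
Step 3. [3*(-x) = -3] leading coefficient 3: divide by 3. So div: -x = -1.
Step 4. [-x = -1] flip signs both sides. So neg: x = 1.

Answer: x ∈ {1}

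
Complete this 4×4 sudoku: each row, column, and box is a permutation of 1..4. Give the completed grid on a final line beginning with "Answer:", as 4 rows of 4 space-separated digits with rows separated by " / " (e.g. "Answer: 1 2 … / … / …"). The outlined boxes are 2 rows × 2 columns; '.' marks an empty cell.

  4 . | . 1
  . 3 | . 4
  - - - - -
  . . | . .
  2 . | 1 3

Step 1. [r3c2∈{1,4}] across col 2, 1 lands solely at r3c2. So r3c2=1.
Step 2. [r2c3∈{2}] only 2 remains possible at r2c3. So r2c3=2.
Step 3. [r3c3∈{4}] r3c3's peers cover all but 4. So r3c3=4.
Step 4. [r3c4∈{2}] nothing but 2 survives at r3c4, so r3c4=2.
Step 5. [r1c2∈{2}] r1c2 is down to just 2. So r1c2=2.
Step 6. [r4c2∈{4}] r4c2's peers cover all but 4, so r4c2=4.
Step 7. [r1c3∈{3}] nothing but 3 survives at r1c3. So r1c3=3.
Step 8. [r3c1∈{3}] r3c1 has the single candidate 3, so r3c1=3.
Step 9. [r2c1∈{1}] r2c1's peers cover all but 1 ⇒ r2c1=1.

Answer: 4 2 3 1 / 1 3 2 4 / 3 1 4 2 / 2 4 1 3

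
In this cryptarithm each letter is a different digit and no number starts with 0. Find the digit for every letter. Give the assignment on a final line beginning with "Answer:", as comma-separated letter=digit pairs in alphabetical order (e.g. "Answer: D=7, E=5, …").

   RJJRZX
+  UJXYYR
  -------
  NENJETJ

Step 1. [col 1: X + R ≡ J (mod 10)] column 1 (X + R ≡ J (mod 10), carry-in 0) doesn't pin R yet; pick R=6 and continue. So R=6.
Step 2. [col 1: X + R ≡ J (mod 10)] no forcing yet in column 1 (carry-in 0); X=9 is free and consistent — try it ⇒ X=9.
Step 3. [col 1: X + R ≡ J (mod 10)] column 1 reads X+R+carry(0)=J with X=9, R=6; with digits 6,9 already taken and all letters distinct, the only value for J is 5, so J=5.
Step 4. [col 2: Z + Y ≡ T (mod 10)] no forcing yet in column 2 (carry-in 1); Z=2 is free and consistent — try it ⇒ Z=2.
Step 5. [col 2: Z + Y ≡ T (mod 10)] no forcing yet in column 2 (carry-in 1); T=7 is free and consistent — try it ⇒ T=7.
Step 6. [N] adding two 6-digit numbers gives at most 6+1 digits, and here it does — N is that final carry and must be 1. So N=1.
Step 7. [col 2: Z + Y ≡ T (mod 10)] column 2: given Z=2, T=7, carry-in 1, and digits 1,2,5,6,7,9 already taken and all letters distinct, Z+Y≡T (mod 10) forces Y=4. So Y=4.
Step 8. [col 3: R + Y ≡ E (mod 10)] column 3 reads R+Y+carry(0)=E with R=6, Y=4; with digits 1,2,4,5,6,7,9 already taken and all letters distinct, the only value for E is 0 ⇒ E=0.
Step 9. [col 6: R + U ≡ E (mod 10)] column 6: given R=6, E=0, carry-in 1, and digits 0,1,2,4,5,6,7,9 already taken and all letters distinct, R+U≡E (mod 10) forces U=3 ⇒ U=3.

Answer: E=0, J=5, N=1, R=6, T=7, U=3, X=9, Y=4, Z=2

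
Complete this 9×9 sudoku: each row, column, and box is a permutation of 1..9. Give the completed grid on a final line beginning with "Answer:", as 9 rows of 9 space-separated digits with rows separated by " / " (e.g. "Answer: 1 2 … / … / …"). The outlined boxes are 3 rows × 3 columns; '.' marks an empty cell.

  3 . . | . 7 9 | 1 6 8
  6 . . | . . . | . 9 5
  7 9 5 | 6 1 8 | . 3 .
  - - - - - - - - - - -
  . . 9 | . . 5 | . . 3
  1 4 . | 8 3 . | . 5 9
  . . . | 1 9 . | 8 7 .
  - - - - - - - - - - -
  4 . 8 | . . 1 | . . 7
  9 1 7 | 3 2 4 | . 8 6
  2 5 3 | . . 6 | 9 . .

Step 1. [r1c2∈{2}] r1c2 is down to just 2, so r1c2=2.
Step 2. [r6c6∈{2}] only 2 remains possible at r6c6, so r6c6=2.
Step 3. [r2c5∈{4}] r2c5 is down to just 4, so r2c5=4.
Step 4. [r6c9∈{4}] r6c9 is down to just 4. So r6c9=4.
Step 5. [r6c3∈{6}] r6c3 has the single candidate 6. So r6c3=6.
Step 6. [r7c7∈{2,3,5}] row 7 places 3 nowhere but r7c7. So r7c7=3.
Step 7. [r4c8∈{1,2}] 1 has one home in row 4: r4c8, so r4c8=1.
Step 8. [r4c7∈{2,6}] 2 has one home in row 4: r4c7. So r4c7=2.
Step 9. [r4c2∈{7,8}] 7 has one home in col 2: r4c2, so r4c2=7.
Step 10. [r1c4∈{5}] r1c4 is down to just 5 ⇒ r1c4=5.
Step 11. [r4c1∈{8}] r4c1 has the single candidate 8. So r4c1=8.
Step 12. [r9c4∈{7}] r9c4's peers cover all but 7 ⇒ r9c4=7.
Step 13. [r7c2∈{6}] r7c2's peers cover all but 6, so r7c2=6.
Step 14. [r7c5∈{5}] only 5 remains possible at r7c5 ⇒ r7c5=5.
Step 15. [r9c9∈{1}] nothing but 1 survives at r9c9 ⇒ r9c9=1.
Step 16. [r6c1∈{5}] nothing but 5 survives at r6c1, so r6c1=5.
Step 17. [r1c3∈{4}] nothing but 4 survives at r1c3 ⇒ r1c3=4.
Step 18. [r9c8∈{4}] nothing but 4 survives at r9c8. So r9c8=4.
Step 19. [r3c9∈{2}] r3c9 is down to just 2 ⇒ r3c9=2.
Step 20. [r6c2∈{3}] r6c2's peers cover all but 3, so r6c2=3.
Step 21. [r5c7∈{6}] r5c7 is down to just 6 ⇒ r5c7=6.
Step 22. [r5c6∈{7}] only 7 remains possible at r5c6. So r5c6=7.
Step 23. [r9c5∈{8}] r9c5's peers cover all but 8, so r9c5=8.
Step 24. [r2c6∈{3}] only 3 remains possible at r2c6 ⇒ r2c6=3.
Step 25. [r4c5∈{6}] r4c5's peers cover all but 6. So r4c5=6.
Step 26. [r4c4∈{4}] nothing but 4 survives at r4c4. So r4c4=4.
Step 27. [r5c3∈{2}] r5c3 has the single candidate 2, so r5c3=2.
Step 28. [r2c2∈{8}] only 8 remains possible at r2c2, so r2c2=8.
Step 29. [r7c8∈{2}] nothing but 2 survives at r7c8 ⇒ r7c8=2.
Step 30. [r2c4∈{2}] r2c4 is down to just 2. So r2c4=2.
Step 31. [r2c3∈{1}] r2c3 is down to just 1 ⇒ r2c3=1.
Step 32. [r2c7∈{7}] nothing but 7 survives at r2c7, so r2c7=7.
Step 33. [r3c7∈{4}] nothing but 4 survives at r3c7 ⇒ r3c7=4.
Step 34. [r7c4∈{9}] r7c4 is down to just 9. So r7c4=9.
Step 35. [r8c7∈{5}] nothing but 5 survives at r8c7. So r8c7=5.

Answer: 3 2 4 5 7 9 1 6 8 / 6 8 1 2 4 3 7 9 5 / 7 9 5 6 1 8 4 3 2 / 8 7 9 4 6 5 2 1 3 / 1 4 2 8 3 7 6 5 9 / 5 3 6 1 9 2 8 7 4 / 4 6 8 9 5 1 3 2 7 / 9 1 7 3 2 4 5 8 6 / 2 5 3 7 8 6 9 4 1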